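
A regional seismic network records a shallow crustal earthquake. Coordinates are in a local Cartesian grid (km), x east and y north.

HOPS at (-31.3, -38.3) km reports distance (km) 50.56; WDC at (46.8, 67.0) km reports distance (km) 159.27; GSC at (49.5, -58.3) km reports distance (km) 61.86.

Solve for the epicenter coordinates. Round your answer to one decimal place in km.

(-7.3, -82.8)

Circle about each station: (x + 31.3)² + (y + 38.3)² = 50.56²; (x − 46.8)² + (y − 67.0)² = 159.27²; (x − 49.5)² + (y + 58.3)² = 61.86².
Subtracting the HOPS equation from the WDC and GSC equations removes the quadratic terms:
156.2 x + 210.6 y = -18577.96
161.6 x − 40.0 y = 2132.21
Solving the 2×2 system: x ≈ -7.3, y ≈ -82.8 km.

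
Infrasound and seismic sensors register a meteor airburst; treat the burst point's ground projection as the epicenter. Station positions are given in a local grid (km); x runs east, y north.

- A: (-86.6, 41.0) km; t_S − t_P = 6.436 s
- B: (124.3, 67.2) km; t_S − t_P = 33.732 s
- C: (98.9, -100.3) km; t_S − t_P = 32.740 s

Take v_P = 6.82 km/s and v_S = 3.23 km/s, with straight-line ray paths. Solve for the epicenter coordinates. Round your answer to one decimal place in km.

x ≈ -72.8 km, y ≈ 4.0 km

Distance from S−P lag: d = Δt · v_P v_S / (v_P − v_S) = Δt · (6.82·3.23)/(6.82−3.23) ≈ 6.1361·Δt.
So d_A = 39.49, d_B = 206.98, d_C = 200.90 km.
Circle about each station: (x + 86.6)² + (y − 41.0)² = 39.49²; (x − 124.3)² + (y − 67.2)² = 206.98²; (x − 98.9)² + (y + 100.3)² = 200.90².
Subtracting the A equation from the B and C equations removes the quadratic terms:
421.8 x + 52.4 y = -30495.49
371.0 x − 282.6 y = -28140.61
Solving the 2×2 system: x ≈ -72.8, y ≈ 4.0 km.
Check against A (with the unrounded x, y): √((x + 86.6)²+(y − 41.0)²) = 39.48 ≈ 39.49 km. ✓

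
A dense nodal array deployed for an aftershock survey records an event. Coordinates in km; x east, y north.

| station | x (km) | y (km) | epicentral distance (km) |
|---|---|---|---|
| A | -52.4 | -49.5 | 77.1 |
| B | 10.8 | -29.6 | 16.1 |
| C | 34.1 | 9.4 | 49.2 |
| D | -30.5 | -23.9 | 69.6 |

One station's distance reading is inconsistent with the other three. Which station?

Solve using three stations at a time. Using A, B, C (subtract circle equations pairwise → linear system) gives (x, y) ≈ (23.9, -38.7).
Distances from that point to each station vs reported:
  A: calculated 77.1 vs reported 77.1 → residual 0.0 km
  B: calculated 15.9 vs reported 16.1 → residual 0.2 km
  C: calculated 49.1 vs reported 49.2 → residual 0.1 km
  D: calculated 56.4 vs reported 69.6 → residual 13.2 km
A, B, C are mutually consistent (residuals ≈ 0); D is off by 13.2 km.

D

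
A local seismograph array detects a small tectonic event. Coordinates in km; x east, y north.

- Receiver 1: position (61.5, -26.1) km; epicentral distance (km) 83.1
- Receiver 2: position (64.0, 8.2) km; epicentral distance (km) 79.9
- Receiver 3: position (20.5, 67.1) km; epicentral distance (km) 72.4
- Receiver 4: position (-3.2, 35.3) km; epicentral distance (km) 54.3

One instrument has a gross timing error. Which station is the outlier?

Receiver 4

Solve using three stations at a time. Using Receiver 1, Receiver 2, Receiver 3 (subtract circle equations pairwise → linear system) gives (x, y) ≈ (-15.9, 4.4).
Distances from that point to each station vs reported:
  Receiver 1: calculated 83.2 vs reported 83.1 → residual 0.1 km
  Receiver 2: calculated 80.0 vs reported 79.9 → residual 0.1 km
  Receiver 3: calculated 72.5 vs reported 72.4 → residual 0.1 km
  Receiver 4: calculated 33.4 vs reported 54.3 → residual 20.9 km
Receiver 1, Receiver 2, Receiver 3 are mutually consistent (residuals ≈ 0); Receiver 4 is off by 20.9 km.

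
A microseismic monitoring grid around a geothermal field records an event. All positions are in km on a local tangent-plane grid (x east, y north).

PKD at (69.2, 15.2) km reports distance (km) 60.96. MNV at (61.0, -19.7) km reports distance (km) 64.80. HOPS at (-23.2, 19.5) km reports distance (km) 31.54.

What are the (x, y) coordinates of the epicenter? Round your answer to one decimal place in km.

Circle about each station: (x − 69.2)² + (y − 15.2)² = 60.96²; (x − 61.0)² + (y + 19.7)² = 64.80²; (x + 23.2)² + (y − 19.5)² = 31.54².
Subtracting the PKD equation from the MNV and HOPS equations removes the quadratic terms:
-16.4 x − 69.8 y = -1393.51
-184.8 x + 8.6 y = -1379.84
Solving the 2×2 system: x ≈ 8.3, y ≈ 18.0 km.
Check against PKD (with the unrounded x, y): √((x − 69.2)²+(y − 15.2)²) = 60.96 ≈ 60.96 km. ✓

8.3 km east, 18.0 km north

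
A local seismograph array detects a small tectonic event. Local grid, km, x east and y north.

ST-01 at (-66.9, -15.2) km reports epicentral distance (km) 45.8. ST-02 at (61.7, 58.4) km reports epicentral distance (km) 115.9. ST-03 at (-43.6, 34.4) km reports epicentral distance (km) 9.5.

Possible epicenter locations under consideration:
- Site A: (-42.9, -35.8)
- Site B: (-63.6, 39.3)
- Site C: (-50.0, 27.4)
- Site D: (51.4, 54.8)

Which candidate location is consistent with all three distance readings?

For each candidate, compare |candidate − station| to the reported distance:
Site A: residuals ST-01 14.2, ST-02 24.9, ST-03 60.7 → max 60.7 km
Site B: residuals ST-01 8.8, ST-02 10.8, ST-03 11.1 → max 11.1 km
Site C: residuals ST-01 0.0, ST-02 0.0, ST-03 0.0 → max 0.0 km
Site D: residuals ST-01 91.7, ST-02 105.0, ST-03 87.7 → max 105.0 km
Only Site C has all residuals ≈ 0.

Site C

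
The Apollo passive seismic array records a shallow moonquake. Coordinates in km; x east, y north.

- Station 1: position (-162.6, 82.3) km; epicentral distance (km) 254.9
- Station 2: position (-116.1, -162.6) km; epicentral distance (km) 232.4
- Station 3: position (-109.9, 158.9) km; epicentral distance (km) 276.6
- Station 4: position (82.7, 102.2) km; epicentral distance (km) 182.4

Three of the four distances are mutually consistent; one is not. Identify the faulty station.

Station 2

Solve using three stations at a time. Using Station 1, Station 3, Station 4 (subtract circle equations pairwise → linear system) gives (x, y) ≈ (38.2, -74.7).
Distances from that point to each station vs reported:
  Station 1: calculated 254.9 vs reported 254.9 → residual 0.0 km
  Station 2: calculated 177.6 vs reported 232.4 → residual 54.8 km
  Station 3: calculated 276.6 vs reported 276.6 → residual 0.0 km
  Station 4: calculated 182.4 vs reported 182.4 → residual 0.0 km
Station 1, Station 3, Station 4 are mutually consistent (residuals ≈ 0); Station 2 is off by 54.8 km.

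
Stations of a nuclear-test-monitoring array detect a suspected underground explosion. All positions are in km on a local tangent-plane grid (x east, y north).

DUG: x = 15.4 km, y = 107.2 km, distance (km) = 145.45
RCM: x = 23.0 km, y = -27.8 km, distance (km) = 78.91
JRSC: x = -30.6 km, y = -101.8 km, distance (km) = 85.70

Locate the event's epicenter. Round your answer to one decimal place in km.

(-55.5, -19.8)

Circle about each station: (x − 15.4)² + (y − 107.2)² = 145.45²; (x − 23.0)² + (y + 27.8)² = 78.91²; (x + 30.6)² + (y + 101.8)² = 85.70².
Subtracting the DUG equation from the RCM and JRSC equations removes the quadratic terms:
15.2 x − 270.0 y = 4501.75
-92.0 x − 418.0 y = 13381.81
Solving the 2×2 system: x ≈ -55.5, y ≈ -19.8 km.
Check against DUG (with the unrounded x, y): √((x − 15.4)²+(y − 107.2)²) = 145.45 ≈ 145.45 km. ✓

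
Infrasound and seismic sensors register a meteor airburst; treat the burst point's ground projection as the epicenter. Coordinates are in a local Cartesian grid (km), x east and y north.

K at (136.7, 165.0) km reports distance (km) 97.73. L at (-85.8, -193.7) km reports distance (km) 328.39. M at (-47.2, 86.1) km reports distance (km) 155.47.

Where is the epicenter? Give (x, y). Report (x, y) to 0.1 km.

Circle about each station: (x − 136.7)² + (y − 165.0)² = 97.73²; (x + 85.8)² + (y + 193.7)² = 328.39²; (x + 47.2)² + (y − 86.1)² = 155.47².
Subtracting the K equation from the L and M equations removes the quadratic terms:
-445.0 x − 717.4 y = -99319.40
-367.8 x − 157.8 y = -50890.61
Solving the 2×2 system: x ≈ 107.6, y ≈ 71.7 km.

107.6 km east, 71.7 km north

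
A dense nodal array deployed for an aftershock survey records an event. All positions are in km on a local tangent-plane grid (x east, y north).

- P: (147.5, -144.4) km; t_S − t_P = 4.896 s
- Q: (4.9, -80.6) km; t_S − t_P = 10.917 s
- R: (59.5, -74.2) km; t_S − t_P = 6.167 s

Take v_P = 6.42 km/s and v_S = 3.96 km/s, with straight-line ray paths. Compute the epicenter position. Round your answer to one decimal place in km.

Distance from S−P lag: d = Δt · v_P v_S / (v_P − v_S) = Δt · (6.42·3.96)/(6.42−3.96) ≈ 10.3346·Δt.
So d_P = 50.60, d_Q = 112.82, d_R = 63.73 km.
Circle about each station: (x − 147.5)² + (y + 144.4)² = 50.60²; (x − 4.9)² + (y + 80.6)² = 112.82²; (x − 59.5)² + (y + 74.2)² = 63.73².
Subtracting pairs of circle equations eliminates x²+y² and gives linear equations (the radical axes):
-285.2 x + 127.6 y = -46255.23
-176.0 x + 140.4 y = -35062.87
Solving the 2×2 system: x ≈ 114.9, y ≈ -105.7 km.

(114.9, -105.7)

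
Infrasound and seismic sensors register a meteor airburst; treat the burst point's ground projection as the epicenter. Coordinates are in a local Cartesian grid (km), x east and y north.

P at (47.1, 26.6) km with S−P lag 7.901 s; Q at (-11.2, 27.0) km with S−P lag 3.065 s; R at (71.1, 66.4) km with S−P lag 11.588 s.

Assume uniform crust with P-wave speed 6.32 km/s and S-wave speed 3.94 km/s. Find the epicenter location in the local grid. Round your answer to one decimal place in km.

Distance from S−P lag: d = Δt · v_P v_S / (v_P − v_S) = Δt · (6.32·3.94)/(6.32−3.94) ≈ 10.4625·Δt.
So d_P = 82.66, d_Q = 32.07, d_R = 121.24 km.
Circle about each station: (x − 47.1)² + (y − 26.6)² = 82.66²; (x + 11.2)² + (y − 27.0)² = 32.07²; (x − 71.1)² + (y − 66.4)² = 121.24².
Subtracting the P equation from the Q and R equations removes the quadratic terms:
-116.6 x + 0.8 y = 3732.66
48.0 x + 79.6 y = -1328.26
Solving the 2×2 system: x ≈ -32.0, y ≈ 2.6 km.

x ≈ -32.0 km, y ≈ 2.6 km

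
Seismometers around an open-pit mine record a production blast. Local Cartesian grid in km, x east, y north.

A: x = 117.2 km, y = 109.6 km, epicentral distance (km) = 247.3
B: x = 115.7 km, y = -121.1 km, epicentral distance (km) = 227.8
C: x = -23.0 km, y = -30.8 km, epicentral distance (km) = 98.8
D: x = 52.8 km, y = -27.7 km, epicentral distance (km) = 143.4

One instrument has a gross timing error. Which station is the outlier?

C

Solve using three stations at a time. Using A, B, D (subtract circle equations pairwise → linear system) gives (x, y) ≈ (-90.7, -24.5).
Distances from that point to each station vs reported:
  A: calculated 247.4 vs reported 247.3 → residual 0.1 km
  B: calculated 227.9 vs reported 227.8 → residual 0.1 km
  C: calculated 68.0 vs reported 98.8 → residual 30.8 km
  D: calculated 143.5 vs reported 143.4 → residual 0.1 km
A, B, D are mutually consistent (residuals ≈ 0); C is off by 30.8 km.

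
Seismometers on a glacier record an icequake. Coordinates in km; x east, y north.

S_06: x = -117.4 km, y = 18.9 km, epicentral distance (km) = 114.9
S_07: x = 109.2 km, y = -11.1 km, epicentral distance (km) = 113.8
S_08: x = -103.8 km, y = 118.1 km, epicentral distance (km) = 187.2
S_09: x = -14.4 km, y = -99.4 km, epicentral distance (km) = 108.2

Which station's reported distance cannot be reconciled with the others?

Solve using three stations at a time. Using S_06, S_07, S_09 (subtract circle equations pairwise → linear system) gives (x, y) ≈ (-3.0, 8.2).
Distances from that point to each station vs reported:
  S_06: calculated 114.9 vs reported 114.9 → residual 0.0 km
  S_07: calculated 113.8 vs reported 113.8 → residual 0.0 km
  S_08: calculated 149.1 vs reported 187.2 → residual 38.1 km
  S_09: calculated 108.2 vs reported 108.2 → residual 0.0 km
S_06, S_07, S_09 are mutually consistent (residuals ≈ 0); S_08 is off by 38.1 km.

S_08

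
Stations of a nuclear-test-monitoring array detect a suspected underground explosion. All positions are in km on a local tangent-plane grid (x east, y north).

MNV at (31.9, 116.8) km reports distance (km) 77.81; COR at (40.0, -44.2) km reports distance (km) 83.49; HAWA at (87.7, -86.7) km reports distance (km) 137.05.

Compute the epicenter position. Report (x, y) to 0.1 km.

Circle about each station: (x − 31.9)² + (y − 116.8)² = 77.81²; (x − 40.0)² + (y + 44.2)² = 83.49²; (x − 87.7)² + (y + 86.7)² = 137.05².
Subtracting the MNV equation from the COR and HAWA equations removes the quadratic terms:
16.2 x − 322.0 y = -12022.39
111.6 x − 407.0 y = -12179.98
Solving the 2×2 system: x ≈ 33.1, y ≈ 39.0 km.

(33.1, 39.0)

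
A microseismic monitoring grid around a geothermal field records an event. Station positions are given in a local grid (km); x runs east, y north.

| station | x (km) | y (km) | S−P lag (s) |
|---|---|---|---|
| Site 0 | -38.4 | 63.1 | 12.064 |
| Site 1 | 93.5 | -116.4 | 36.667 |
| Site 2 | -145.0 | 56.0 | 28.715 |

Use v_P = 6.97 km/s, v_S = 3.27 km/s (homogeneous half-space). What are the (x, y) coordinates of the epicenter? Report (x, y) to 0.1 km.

Distance from S−P lag: d = Δt · v_P v_S / (v_P − v_S) = Δt · (6.97·3.27)/(6.97−3.27) ≈ 6.1600·Δt.
So d_Site 0 = 74.31, d_Site 1 = 225.87, d_Site 2 = 176.88 km.
Circle about each station: (x + 38.4)² + (y − 63.1)² = 74.31²; (x − 93.5)² + (y + 116.4)² = 225.87²; (x + 145.0)² + (y − 56.0)² = 176.88².
Subtracting pairs of circle equations eliminates x²+y² and gives linear equations (the radical axes):
263.8 x − 359.0 y = -28660.24
-213.2 x − 14.2 y = -7059.73
Solving the 2×2 system: x ≈ 26.5, y ≈ 99.3 km.

(26.5, 99.3)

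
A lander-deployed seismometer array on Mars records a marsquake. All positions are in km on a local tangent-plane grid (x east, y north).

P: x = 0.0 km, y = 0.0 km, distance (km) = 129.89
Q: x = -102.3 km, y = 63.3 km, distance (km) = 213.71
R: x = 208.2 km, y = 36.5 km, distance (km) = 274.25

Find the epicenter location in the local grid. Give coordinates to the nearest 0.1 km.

-10.1 km east, -129.5 km north

Circle about each station: x² + y² = 129.89²; (x + 102.3)² + (y − 63.3)² = 213.71²; (x − 208.2)² + (y − 36.5)² = 274.25².
Subtracting the P equation from the Q and R equations removes the quadratic terms:
-204.6 x + 126.6 y = -14328.37
416.4 x + 73.0 y = -13662.16
Solving the 2×2 system: x ≈ -10.1, y ≈ -129.5 km.
Check against P (with the unrounded x, y): √(x²+y²) = 129.90 ≈ 129.89 km. ✓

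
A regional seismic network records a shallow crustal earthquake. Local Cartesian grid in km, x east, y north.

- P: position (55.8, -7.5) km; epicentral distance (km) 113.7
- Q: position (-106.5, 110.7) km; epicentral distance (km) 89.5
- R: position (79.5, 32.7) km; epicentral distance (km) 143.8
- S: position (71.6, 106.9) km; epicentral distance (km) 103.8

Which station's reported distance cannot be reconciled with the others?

Solve using three stations at a time. Using P, Q, S (subtract circle equations pairwise → linear system) gives (x, y) ≈ (-26.0, 71.5).
Distances from that point to each station vs reported:
  P: calculated 113.7 vs reported 113.7 → residual 0.0 km
  Q: calculated 89.5 vs reported 89.5 → residual 0.0 km
  R: calculated 112.4 vs reported 143.8 → residual 31.4 km
  S: calculated 103.8 vs reported 103.8 → residual 0.0 km
P, Q, S are mutually consistent (residuals ≈ 0); R is off by 31.4 km.

R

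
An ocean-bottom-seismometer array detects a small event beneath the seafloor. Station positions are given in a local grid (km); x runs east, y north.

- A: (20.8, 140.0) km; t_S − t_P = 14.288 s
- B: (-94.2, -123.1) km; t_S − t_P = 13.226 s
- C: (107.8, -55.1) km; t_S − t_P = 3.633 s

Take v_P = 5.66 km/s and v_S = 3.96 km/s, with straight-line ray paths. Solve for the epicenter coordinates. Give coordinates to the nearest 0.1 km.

61.2 km east, -44.0 km north

Distance from S−P lag: d = Δt · v_P v_S / (v_P − v_S) = Δt · (5.66·3.96)/(5.66−3.96) ≈ 13.1845·Δt.
So d_A = 188.38, d_B = 174.38, d_C = 47.90 km.
Circle about each station: (x − 20.8)² + (y − 140.0)² = 188.38²; (x + 94.2)² + (y + 123.1)² = 174.38²; (x − 107.8)² + (y + 55.1)² = 47.90².
Subtracting pairs of circle equations eliminates x²+y² and gives linear equations (the radical axes):
-230.0 x − 526.2 y = 9073.25
174.0 x − 390.2 y = 27816.82
Solving the 2×2 system: x ≈ 61.2, y ≈ -44.0 km.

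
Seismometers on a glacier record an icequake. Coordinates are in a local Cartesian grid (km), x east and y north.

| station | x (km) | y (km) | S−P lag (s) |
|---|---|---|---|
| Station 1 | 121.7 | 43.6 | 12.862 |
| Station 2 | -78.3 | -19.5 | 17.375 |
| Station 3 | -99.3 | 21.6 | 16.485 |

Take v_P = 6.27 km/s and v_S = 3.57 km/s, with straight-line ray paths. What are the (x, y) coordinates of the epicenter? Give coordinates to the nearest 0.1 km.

x ≈ 22.7 km, y ≈ 83.2 km

Distance from S−P lag: d = Δt · v_P v_S / (v_P − v_S) = Δt · (6.27·3.57)/(6.27−3.57) ≈ 8.2903·Δt.
So d_Station 1 = 106.63, d_Station 2 = 144.04, d_Station 3 = 136.67 km.
Circle about each station: (x − 121.7)² + (y − 43.6)² = 106.63²; (x + 78.3)² + (y + 19.5)² = 144.04²; (x + 99.3)² + (y − 21.6)² = 136.67².
Subtracting pairs of circle equations eliminates x²+y² and gives linear equations (the radical axes):
-400.0 x − 126.2 y = -19578.27
-442.0 x − 44.0 y = -13693.53
Solving the 2×2 system: x ≈ 22.7, y ≈ 83.2 km.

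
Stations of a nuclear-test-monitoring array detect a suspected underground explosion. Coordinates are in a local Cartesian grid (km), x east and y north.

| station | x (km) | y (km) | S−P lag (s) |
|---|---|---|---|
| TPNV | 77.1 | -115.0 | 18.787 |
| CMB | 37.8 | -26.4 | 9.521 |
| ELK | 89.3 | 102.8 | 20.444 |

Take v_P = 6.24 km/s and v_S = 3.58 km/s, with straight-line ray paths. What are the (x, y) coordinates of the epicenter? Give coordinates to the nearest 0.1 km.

x ≈ -40.4 km, y ≈ -9.7 km

Distance from S−P lag: d = Δt · v_P v_S / (v_P − v_S) = Δt · (6.24·3.58)/(6.24−3.58) ≈ 8.3982·Δt.
So d_TPNV = 157.78, d_CMB = 79.96, d_ELK = 171.69 km.
Circle about each station: (x − 77.1)² + (y + 115.0)² = 157.78²; (x − 37.8)² + (y + 26.4)² = 79.96²; (x − 89.3)² + (y − 102.8)² = 171.69².
Subtracting pairs of circle equations eliminates x²+y² and gives linear equations (the radical axes):
-78.6 x + 177.2 y = 1457.32
24.4 x + 435.6 y = -5210.01
Solving the 2×2 system: x ≈ -40.4, y ≈ -9.7 km.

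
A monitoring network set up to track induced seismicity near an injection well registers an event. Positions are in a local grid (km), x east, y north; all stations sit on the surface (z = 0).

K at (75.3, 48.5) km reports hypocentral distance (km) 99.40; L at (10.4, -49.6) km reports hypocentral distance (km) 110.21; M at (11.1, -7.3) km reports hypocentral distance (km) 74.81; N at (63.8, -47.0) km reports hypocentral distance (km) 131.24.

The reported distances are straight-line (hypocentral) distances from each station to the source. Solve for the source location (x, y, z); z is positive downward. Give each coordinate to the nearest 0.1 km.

Each station gives a sphere (x−x_i)² + (y−y_i)² + z² = d_i² (stations at z=0).
Subtracting the K sphere from L and M: z² cancels, leaving linear equations in x and y:
-129.8 x − 196.2 y = -7719.90
-128.4 x − 111.6 y = -3562.02
Solving: x ≈ -15.194, y ≈ 49.399 km (keep extra digits for the depth step; rounded: -15.2, 49.4).
Then from the K sphere: z² = 99.40² − (x − 75.3)² − (y − 48.5)² with x = -15.194, y = 49.399, so z ≈ 41.114 ≈ 41.1 km.

(-15.2, 49.4, 41.1)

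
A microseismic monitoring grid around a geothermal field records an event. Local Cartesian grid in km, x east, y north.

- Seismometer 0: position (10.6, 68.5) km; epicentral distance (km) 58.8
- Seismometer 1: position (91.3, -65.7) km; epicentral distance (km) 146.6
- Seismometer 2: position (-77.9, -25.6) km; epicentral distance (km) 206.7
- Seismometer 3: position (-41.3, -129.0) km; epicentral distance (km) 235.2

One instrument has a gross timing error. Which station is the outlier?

Solve using three stations at a time. Using Seismometer 0, Seismometer 1, Seismometer 3 (subtract circle equations pairwise → linear system) gives (x, y) ≈ (68.3, 79.1).
Distances from that point to each station vs reported:
  Seismometer 0: calculated 58.7 vs reported 58.8 → residual 0.1 km
  Seismometer 1: calculated 146.6 vs reported 146.6 → residual 0.0 km
  Seismometer 2: calculated 179.8 vs reported 206.7 → residual 26.9 km
  Seismometer 3: calculated 235.2 vs reported 235.2 → residual 0.0 km
Seismometer 0, Seismometer 1, Seismometer 3 are mutually consistent (residuals ≈ 0); Seismometer 2 is off by 26.9 km.

Seismometer 2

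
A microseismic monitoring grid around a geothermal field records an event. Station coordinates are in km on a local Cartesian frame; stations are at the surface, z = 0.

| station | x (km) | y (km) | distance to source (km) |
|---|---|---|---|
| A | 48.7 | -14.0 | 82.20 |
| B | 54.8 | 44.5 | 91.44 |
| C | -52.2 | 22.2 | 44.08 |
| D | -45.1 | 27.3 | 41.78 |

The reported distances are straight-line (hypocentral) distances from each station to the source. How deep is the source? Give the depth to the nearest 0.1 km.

depth ≈ 31.1 km

Each station gives a sphere (x−x_i)² + (y−y_i)² + z² = d_i² (stations at z=0).
Subtracting the A sphere from B and C: z² cancels, leaving linear equations in x and y:
12.2 x + 117.0 y = 811.17
-201.8 x + 72.4 y = 5463.78
Solving: x ≈ -23.701, y ≈ 9.404 km (keep extra digits for the depth step; rounded: -23.7, 9.4).
Then from the A sphere: z² = 82.20² − (x − 48.7)² − (y + 14.0)² with x = -23.701, y = 9.404, so z ≈ 31.100 ≈ 31.1 km.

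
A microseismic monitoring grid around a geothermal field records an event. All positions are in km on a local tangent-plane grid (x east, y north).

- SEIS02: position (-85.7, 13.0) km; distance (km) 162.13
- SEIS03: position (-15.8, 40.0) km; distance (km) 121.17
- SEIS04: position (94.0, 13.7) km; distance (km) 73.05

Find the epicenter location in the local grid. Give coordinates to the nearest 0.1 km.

Circle about each station: (x + 85.7)² + (y − 13.0)² = 162.13²; (x + 15.8)² + (y − 40.0)² = 121.17²; (x − 94.0)² + (y − 13.7)² = 73.05².
Subtracting the SEIS02 equation from the SEIS03 and SEIS04 equations removes the quadratic terms:
139.8 x + 54.0 y = 5940.12
359.4 x + 1.4 y = 22460.03
Solving the 2×2 system: x ≈ 62.7, y ≈ -52.3 km.

(62.7, -52.3)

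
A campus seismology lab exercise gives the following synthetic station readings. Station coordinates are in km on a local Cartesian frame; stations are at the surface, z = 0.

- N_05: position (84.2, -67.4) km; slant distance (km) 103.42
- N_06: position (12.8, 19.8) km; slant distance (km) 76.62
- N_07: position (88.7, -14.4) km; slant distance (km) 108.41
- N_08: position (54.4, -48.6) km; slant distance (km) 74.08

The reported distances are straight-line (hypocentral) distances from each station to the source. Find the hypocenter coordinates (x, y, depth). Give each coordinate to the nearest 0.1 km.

(-8.5, -42.8, 38.7)

Each station gives a sphere (x−x_i)² + (y−y_i)² + z² = d_i² (stations at z=0).
Subtracting the N_05 sphere from N_06 and N_07: z² cancels, leaving linear equations in x and y:
-142.8 x + 174.4 y = -6251.45
9.0 x + 106.0 y = -4614.38
Solving: x ≈ -8.505, y ≈ -42.810 km (keep extra digits for the depth step; rounded: -8.5, -42.8).
Then from the N_05 sphere: z² = 103.42² − (x − 84.2)² − (y + 67.4)² with x = -8.505, y = -42.810, so z ≈ 38.689 ≈ 38.7 km.
Check against N_08 (with the unrounded solution): distance 74.08 ≈ 74.08 km. ✓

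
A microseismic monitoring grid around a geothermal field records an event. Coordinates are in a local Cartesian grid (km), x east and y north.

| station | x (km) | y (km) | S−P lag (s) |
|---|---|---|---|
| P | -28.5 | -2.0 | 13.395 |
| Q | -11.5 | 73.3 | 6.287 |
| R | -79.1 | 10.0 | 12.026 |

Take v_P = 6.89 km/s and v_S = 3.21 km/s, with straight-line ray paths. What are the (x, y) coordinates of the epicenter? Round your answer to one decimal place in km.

x ≈ -49.2 km, y ≈ 75.8 km

Distance from S−P lag: d = Δt · v_P v_S / (v_P − v_S) = Δt · (6.89·3.21)/(6.89−3.21) ≈ 6.0100·Δt.
So d_P = 80.50, d_Q = 37.79, d_R = 72.28 km.
Circle about each station: (x + 28.5)² + (y + 2.0)² = 80.50²; (x + 11.5)² + (y − 73.3)² = 37.79²; (x + 79.1)² + (y − 10.0)² = 72.28².
Subtracting pairs of circle equations eliminates x²+y² and gives linear equations (the radical axes):
34.0 x + 150.6 y = 9741.06
-101.2 x + 24.0 y = 6796.41
Solving the 2×2 system: x ≈ -49.2, y ≈ 75.8 km.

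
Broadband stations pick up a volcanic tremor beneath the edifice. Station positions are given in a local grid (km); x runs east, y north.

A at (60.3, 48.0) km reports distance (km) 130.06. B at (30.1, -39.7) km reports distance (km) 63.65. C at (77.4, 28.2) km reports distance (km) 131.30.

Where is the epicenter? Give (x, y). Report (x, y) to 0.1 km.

Circle about each station: (x − 60.3)² + (y − 48.0)² = 130.06²; (x − 30.1)² + (y + 39.7)² = 63.65²; (x − 77.4)² + (y − 28.2)² = 131.30².
Subtracting the A equation from the B and C equations removes the quadratic terms:
-60.4 x − 175.4 y = 9406.29
34.2 x − 39.6 y = 521.82
Solving the 2×2 system: x ≈ -33.5, y ≈ -42.1 km.

-33.5 km east, -42.1 km north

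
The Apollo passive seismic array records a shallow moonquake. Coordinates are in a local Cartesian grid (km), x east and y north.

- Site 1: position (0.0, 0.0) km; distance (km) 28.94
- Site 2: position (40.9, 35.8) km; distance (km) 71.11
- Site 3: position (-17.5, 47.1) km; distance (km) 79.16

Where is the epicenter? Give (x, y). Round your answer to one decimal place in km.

Circle about each station: x² + y² = 28.94²; (x − 40.9)² + (y − 35.8)² = 71.11²; (x + 17.5)² + (y − 47.1)² = 79.16².
Subtracting the Site 1 equation from the Site 2 and Site 3 equations removes the quadratic terms:
81.8 x + 71.6 y = -1264.66
-35.0 x + 94.2 y = -2904.12
Solving the 2×2 system: x ≈ 8.7, y ≈ -27.6 km.

(8.7, -27.6)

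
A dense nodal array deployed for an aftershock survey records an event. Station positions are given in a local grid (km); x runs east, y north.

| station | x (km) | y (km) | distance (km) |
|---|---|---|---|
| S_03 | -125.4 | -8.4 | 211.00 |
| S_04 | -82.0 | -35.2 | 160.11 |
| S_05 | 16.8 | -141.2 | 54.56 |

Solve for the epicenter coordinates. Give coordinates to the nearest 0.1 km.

Circle about each station: (x + 125.4)² + (y + 8.4)² = 211.00²; (x + 82.0)² + (y + 35.2)² = 160.11²; (x − 16.8)² + (y + 141.2)² = 54.56².
Subtracting pairs of circle equations eliminates x²+y² and gives linear equations (the radical axes):
86.8 x − 53.6 y = 11053.11
284.4 x − 265.6 y = 45968.17
Solving the 2×2 system: x ≈ 60.4, y ≈ -108.4 km.

x ≈ 60.4 km, y ≈ -108.4 km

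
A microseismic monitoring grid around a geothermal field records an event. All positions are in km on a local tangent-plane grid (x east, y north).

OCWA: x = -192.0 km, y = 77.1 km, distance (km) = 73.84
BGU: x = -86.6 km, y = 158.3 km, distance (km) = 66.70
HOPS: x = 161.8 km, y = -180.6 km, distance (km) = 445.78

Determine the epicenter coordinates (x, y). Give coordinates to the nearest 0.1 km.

-150.1 km east, 137.9 km north

Circle about each station: (x + 192.0)² + (y − 77.1)² = 73.84²; (x + 86.6)² + (y − 158.3)² = 66.70²; (x − 161.8)² + (y + 180.6)² = 445.78².
Subtracting the OCWA equation from the BGU and HOPS equations removes the quadratic terms:
210.8 x + 162.4 y = -9246.50
707.6 x − 515.4 y = -177280.27
Solving the 2×2 system: x ≈ -150.1, y ≈ 137.9 km.
Check against OCWA (with the unrounded x, y): √((x + 192.0)²+(y − 77.1)²) = 73.84 ≈ 73.84 km. ✓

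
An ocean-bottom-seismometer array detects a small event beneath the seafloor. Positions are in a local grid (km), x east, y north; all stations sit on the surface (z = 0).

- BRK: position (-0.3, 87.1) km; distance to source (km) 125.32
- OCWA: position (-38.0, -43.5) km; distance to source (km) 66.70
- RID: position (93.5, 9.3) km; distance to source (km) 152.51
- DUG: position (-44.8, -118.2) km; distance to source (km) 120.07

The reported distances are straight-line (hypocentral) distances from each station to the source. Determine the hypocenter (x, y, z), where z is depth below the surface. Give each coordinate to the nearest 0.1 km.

Each station gives a sphere (x−x_i)² + (y−y_i)² + z² = d_i² (stations at z=0).
Subtracting the BRK sphere from OCWA and RID: z² cancels, leaving linear equations in x and y:
-75.4 x − 261.2 y = 7005.96
187.6 x − 155.6 y = -6311.96
Solving: x ≈ -45.096, y ≈ -13.805 km (keep extra digits for the depth step; rounded: -45.1, -13.8).
Then from the BRK sphere: z² = 125.32² − (x + 0.3)² − (y − 87.1)² with x = -45.096, y = -13.805, so z ≈ 59.301 ≈ 59.3 km.

(-45.1, -13.8, 59.3)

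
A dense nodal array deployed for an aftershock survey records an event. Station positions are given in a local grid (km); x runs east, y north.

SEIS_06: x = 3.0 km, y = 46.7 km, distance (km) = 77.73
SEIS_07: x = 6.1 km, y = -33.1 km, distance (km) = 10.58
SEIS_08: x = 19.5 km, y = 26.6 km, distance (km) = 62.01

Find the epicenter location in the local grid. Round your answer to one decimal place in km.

x ≈ -4.2 km, y ≈ -30.7 km

Circle about each station: (x − 3.0)² + (y − 46.7)² = 77.73²; (x − 6.1)² + (y + 33.1)² = 10.58²; (x − 19.5)² + (y − 26.6)² = 62.01².
Subtracting the SEIS_06 equation from the SEIS_07 and SEIS_08 equations removes the quadratic terms:
6.2 x − 159.6 y = 4872.95
33.0 x − 40.2 y = 1094.63
Solving the 2×2 system: x ≈ -4.2, y ≈ -30.7 km.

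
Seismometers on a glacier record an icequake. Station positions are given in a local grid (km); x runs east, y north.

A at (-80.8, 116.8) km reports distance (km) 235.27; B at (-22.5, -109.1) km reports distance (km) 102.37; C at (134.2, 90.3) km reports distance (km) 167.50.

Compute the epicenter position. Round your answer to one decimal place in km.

69.5 km east, -64.2 km north

Circle about each station: (x + 80.8)² + (y − 116.8)² = 235.27²; (x + 22.5)² + (y + 109.1)² = 102.37²; (x − 134.2)² + (y − 90.3)² = 167.50².
Subtracting the A equation from the B and C equations removes the quadratic terms:
116.6 x − 451.8 y = 37110.54
430.0 x − 53.0 y = 33288.57
Solving the 2×2 system: x ≈ 69.5, y ≈ -64.2 km.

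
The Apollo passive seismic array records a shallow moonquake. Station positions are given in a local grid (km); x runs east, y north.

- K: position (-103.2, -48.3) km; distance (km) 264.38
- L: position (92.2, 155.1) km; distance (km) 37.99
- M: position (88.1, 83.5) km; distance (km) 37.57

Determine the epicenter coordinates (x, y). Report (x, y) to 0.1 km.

102.0 km east, 118.4 km north

Circle about each station: (x + 103.2)² + (y + 48.3)² = 264.38²; (x − 92.2)² + (y − 155.1)² = 37.99²; (x − 88.1)² + (y − 83.5)² = 37.57².
Subtracting the K equation from the L and M equations removes the quadratic terms:
390.8 x + 406.8 y = 88027.26
382.6 x + 263.6 y = 70236.01
Solving the 2×2 system: x ≈ 102.0, y ≈ 118.4 km.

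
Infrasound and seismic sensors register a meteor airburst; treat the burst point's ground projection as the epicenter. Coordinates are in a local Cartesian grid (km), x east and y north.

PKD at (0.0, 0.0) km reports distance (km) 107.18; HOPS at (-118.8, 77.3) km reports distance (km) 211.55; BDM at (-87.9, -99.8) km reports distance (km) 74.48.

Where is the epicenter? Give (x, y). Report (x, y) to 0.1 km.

x ≈ -13.7 km, y ≈ -106.3 km

Circle about each station: x² + y² = 107.18²; (x + 118.8)² + (y − 77.3)² = 211.55²; (x + 87.9)² + (y + 99.8)² = 74.48².
Subtracting pairs of circle equations eliminates x²+y² and gives linear equations (the radical axes):
-237.6 x + 154.6 y = -13177.12
-175.8 x − 199.6 y = 23626.73
Solving the 2×2 system: x ≈ -13.7, y ≈ -106.3 km.
Check against PKD (with the unrounded x, y): √(x²+y²) = 107.18 ≈ 107.18 km. ✓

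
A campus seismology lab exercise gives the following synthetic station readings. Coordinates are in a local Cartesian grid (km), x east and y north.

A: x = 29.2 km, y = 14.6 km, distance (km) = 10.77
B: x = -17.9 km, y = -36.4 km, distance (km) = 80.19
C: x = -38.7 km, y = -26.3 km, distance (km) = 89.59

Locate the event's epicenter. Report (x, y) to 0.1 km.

Circle about each station: (x − 29.2)² + (y − 14.6)² = 10.77²; (x + 17.9)² + (y + 36.4)² = 80.19²; (x + 38.7)² + (y + 26.3)² = 89.59².
Subtracting the A equation from the B and C equations removes the quadratic terms:
-94.2 x − 102.0 y = -5734.87
-135.8 x − 81.8 y = -6786.80
Solving the 2×2 system: x ≈ 36.3, y ≈ 22.7 km.
Check against A (with the unrounded x, y): √((x − 29.2)²+(y − 14.6)²) = 10.77 ≈ 10.77 km. ✓

36.3 km east, 22.7 km north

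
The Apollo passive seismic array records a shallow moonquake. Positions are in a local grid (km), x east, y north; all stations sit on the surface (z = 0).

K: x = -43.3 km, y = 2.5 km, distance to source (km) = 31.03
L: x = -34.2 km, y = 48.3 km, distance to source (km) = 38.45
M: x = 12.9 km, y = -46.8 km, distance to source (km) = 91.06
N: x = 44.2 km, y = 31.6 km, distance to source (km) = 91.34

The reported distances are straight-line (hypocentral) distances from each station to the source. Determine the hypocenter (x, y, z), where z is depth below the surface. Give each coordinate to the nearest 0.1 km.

(-42.9, 20.6, 25.2)

Each station gives a sphere (x−x_i)² + (y−y_i)² + z² = d_i² (stations at z=0).
Subtracting the K sphere from L and M: z² cancels, leaving linear equations in x and y:
18.2 x + 91.6 y = 1105.85
112.4 x − 98.6 y = -6853.55
Solving: x ≈ -42.906, y ≈ 20.598 km (keep extra digits for the depth step; rounded: -42.9, 20.6).
Then from the K sphere: z² = 31.03² − (x + 43.3)² − (y − 2.5)² with x = -42.906, y = 20.598, so z ≈ 25.203 ≈ 25.2 km.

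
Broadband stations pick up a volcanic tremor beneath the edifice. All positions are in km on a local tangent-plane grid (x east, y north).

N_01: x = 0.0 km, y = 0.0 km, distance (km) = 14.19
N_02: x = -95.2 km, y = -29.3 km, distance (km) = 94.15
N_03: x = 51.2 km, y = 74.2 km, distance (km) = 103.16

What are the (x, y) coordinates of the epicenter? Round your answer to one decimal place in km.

-2.3 km east, -14.0 km north

Circle about each station: x² + y² = 14.19²; (x + 95.2)² + (y + 29.3)² = 94.15²; (x − 51.2)² + (y − 74.2)² = 103.16².
Subtracting the N_01 equation from the N_02 and N_03 equations removes the quadratic terms:
-190.4 x − 58.6 y = 1258.66
102.4 x + 148.4 y = -2313.55
Solving the 2×2 system: x ≈ -2.3, y ≈ -14.0 km.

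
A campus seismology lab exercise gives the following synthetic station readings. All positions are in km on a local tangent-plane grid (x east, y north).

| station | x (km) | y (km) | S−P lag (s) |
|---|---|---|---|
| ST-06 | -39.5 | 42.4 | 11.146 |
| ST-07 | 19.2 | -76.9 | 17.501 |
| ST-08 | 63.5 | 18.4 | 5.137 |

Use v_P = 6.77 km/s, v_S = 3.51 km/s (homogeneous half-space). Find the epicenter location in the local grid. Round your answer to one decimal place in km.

41.5 km east, 48.7 km north

Distance from S−P lag: d = Δt · v_P v_S / (v_P − v_S) = Δt · (6.77·3.51)/(6.77−3.51) ≈ 7.2892·Δt.
So d_ST-06 = 81.25, d_ST-07 = 127.57, d_ST-08 = 37.44 km.
Circle about each station: (x + 39.5)² + (y − 42.4)² = 81.25²; (x − 19.2)² + (y + 76.9)² = 127.57²; (x − 63.5)² + (y − 18.4)² = 37.44².
Subtracting the ST-06 equation from the ST-07 and ST-08 equations removes the quadratic terms:
117.4 x − 238.6 y = -6748.30
206.0 x − 48.0 y = 6212.61
Solving the 2×2 system: x ≈ 41.5, y ≈ 48.7 km.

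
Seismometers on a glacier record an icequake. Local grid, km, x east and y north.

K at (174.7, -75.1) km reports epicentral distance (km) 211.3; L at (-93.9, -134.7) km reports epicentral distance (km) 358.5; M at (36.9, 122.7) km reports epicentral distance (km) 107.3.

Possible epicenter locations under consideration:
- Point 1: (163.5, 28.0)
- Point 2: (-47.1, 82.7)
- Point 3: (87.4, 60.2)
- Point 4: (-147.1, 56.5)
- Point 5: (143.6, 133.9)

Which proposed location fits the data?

For each candidate, compare |candidate − station| to the reported distance:
Point 1: residuals K 107.6, L 54.0, M 50.8 → max 107.6 km
Point 2: residuals K 60.9, L 136.1, M 14.3 → max 136.1 km
Point 3: residuals K 50.3, L 92.3, M 26.9 → max 92.3 km
Point 4: residuals K 136.4, L 160.0, M 88.2 → max 160.0 km
Point 5: residuals K 0.0, L 0.0, M 0.0 → max 0.0 km
Only Point 5 has all residuals ≈ 0.

Point 5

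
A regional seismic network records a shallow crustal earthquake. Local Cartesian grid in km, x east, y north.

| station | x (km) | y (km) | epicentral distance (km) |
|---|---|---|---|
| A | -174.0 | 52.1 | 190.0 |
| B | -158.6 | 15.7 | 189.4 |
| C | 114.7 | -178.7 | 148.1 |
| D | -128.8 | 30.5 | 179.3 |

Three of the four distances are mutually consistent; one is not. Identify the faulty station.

Solve using three stations at a time. Using B, C, D (subtract circle equations pairwise → linear system) gives (x, y) ≈ (-15.8, -108.7).
Distances from that point to each station vs reported:
  A: calculated 225.6 vs reported 190.0 → residual 35.6 km
  B: calculated 189.4 vs reported 189.4 → residual 0.0 km
  C: calculated 148.1 vs reported 148.1 → residual 0.0 km
  D: calculated 179.3 vs reported 179.3 → residual 0.0 km
B, C, D are mutually consistent (residuals ≈ 0); A is off by 35.6 km.

A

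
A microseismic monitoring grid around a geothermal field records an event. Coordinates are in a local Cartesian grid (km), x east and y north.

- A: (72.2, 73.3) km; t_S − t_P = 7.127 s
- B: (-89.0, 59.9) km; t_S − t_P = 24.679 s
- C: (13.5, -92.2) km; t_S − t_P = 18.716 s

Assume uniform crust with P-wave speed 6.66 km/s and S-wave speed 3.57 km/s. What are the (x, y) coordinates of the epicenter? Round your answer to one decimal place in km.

x ≈ 97.6 km, y ≈ 24.7 km

Distance from S−P lag: d = Δt · v_P v_S / (v_P − v_S) = Δt · (6.66·3.57)/(6.66−3.57) ≈ 7.6946·Δt.
So d_A = 54.84, d_B = 189.89, d_C = 144.01 km.
Circle about each station: (x − 72.2)² + (y − 73.3)² = 54.84²; (x + 89.0)² + (y − 59.9)² = 189.89²; (x − 13.5)² + (y + 92.2)² = 144.01².
Subtracting the A equation from the B and C equations removes the quadratic terms:
-322.4 x − 26.8 y = -32127.51
-117.4 x − 331.0 y = -19634.09
Solving the 2×2 system: x ≈ 97.6, y ≈ 24.7 km.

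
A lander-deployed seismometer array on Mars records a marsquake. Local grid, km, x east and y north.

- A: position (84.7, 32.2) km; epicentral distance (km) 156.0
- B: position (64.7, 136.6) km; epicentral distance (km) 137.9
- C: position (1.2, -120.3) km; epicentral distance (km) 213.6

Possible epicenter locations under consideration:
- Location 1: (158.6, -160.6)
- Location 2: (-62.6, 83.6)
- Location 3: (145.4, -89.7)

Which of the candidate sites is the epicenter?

For each candidate, compare |candidate − station| to the reported distance:
Location 1: residuals A 50.5, B 173.8, C 51.1 → max 173.8 km
Location 2: residuals A 0.0, B 0.0, C 0.0 → max 0.0 km
Location 3: residuals A 19.8, B 102.4, C 66.2 → max 102.4 km
Only Location 2 has all residuals ≈ 0.

Location 2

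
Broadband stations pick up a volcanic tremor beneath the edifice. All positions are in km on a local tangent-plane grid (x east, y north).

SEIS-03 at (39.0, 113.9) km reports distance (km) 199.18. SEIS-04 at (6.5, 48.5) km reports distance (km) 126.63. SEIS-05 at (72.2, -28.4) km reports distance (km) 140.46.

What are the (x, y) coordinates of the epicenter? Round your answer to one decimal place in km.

Circle about each station: (x − 39.0)² + (y − 113.9)² = 199.18²; (x − 6.5)² + (y − 48.5)² = 126.63²; (x − 72.2)² + (y + 28.4)² = 140.46².
Subtracting pairs of circle equations eliminates x²+y² and gives linear equations (the radical axes):
-65.0 x − 130.8 y = 11537.81
66.4 x − 284.6 y = 11468.85
Solving the 2×2 system: x ≈ -65.6, y ≈ -55.6 km.

(-65.6, -55.6)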